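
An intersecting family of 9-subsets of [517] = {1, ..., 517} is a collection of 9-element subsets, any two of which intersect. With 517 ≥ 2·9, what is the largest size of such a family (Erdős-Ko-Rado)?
max |F| = C(516, 8) = 118030897879629120

Erdős-Ko-Rado (1961): when n ≥ 2k, max |F| = C(n−1, k−1). The bound is attained by the star {A : i ∈ A} for any fixed i ∈ [n]. Here C(517−1, 9−1) = C(516, 8) = 118030897879629120.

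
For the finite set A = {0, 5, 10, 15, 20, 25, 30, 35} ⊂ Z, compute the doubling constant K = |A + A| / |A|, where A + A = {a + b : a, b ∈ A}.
K = |A + A| / |A| = 15/8

Enumerate A + A = {a + b : a, b ∈ A}. With |A| = 8, there are |A|^2 = 64 ordered sum pairs; collecting distinct values, A + A = {0, 5, 10, 15, 20, 25, 30, 35, 40, 45, 50, 55, 60, 65, 70}, so |A + A| = 15. Thus K = 15/8. Here |A + A| = 2|A| − 1 = 15, the minimum possible — so K = 15/8 is minimal, which holds iff A is an arithmetic progression.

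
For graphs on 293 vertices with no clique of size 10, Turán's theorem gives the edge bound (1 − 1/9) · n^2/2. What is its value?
Turán density bound = (8/9) · 293^2/2 = 343396/9 ≈ 38155.1111

Turán's theorem: ex(n, K_{r+1}) is achieved by the complete r-partite Turán graph T(n, r) with parts as balanced as possible, and is at most (1 − 1/r) · n^2/2. For r = 9, n = 293: the density bound is (8/9) · 85849/2 = 343396/9 ≈ 38155.1111. The integer-valued extremum is e(T(293, 9)) = 38154, which is strictly less than the density bound 343396/9 since 9 ∤ 293 (the parts of T(293, 9) cannot all be equal).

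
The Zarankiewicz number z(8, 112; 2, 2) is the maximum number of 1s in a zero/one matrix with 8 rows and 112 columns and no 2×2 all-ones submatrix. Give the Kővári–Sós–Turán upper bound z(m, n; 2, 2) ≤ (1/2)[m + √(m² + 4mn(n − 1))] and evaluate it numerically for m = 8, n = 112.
z(8, 112; 2, 2) ≤ (1/2)[8 + √(8² + 4·8·112·111)] = (1/2)[8 + √397888] = 319.3918

Kővári–Sós–Turán: let r_1, ..., r_8 be the row sums and z = Σ r_i the total number of 1s. Each pair of columns can share at most one row with both entries 1 (else a 2×2 all-ones block appears), so Σ_i C(r_i, 2) ≤ C(112, 2) = 6216. By convexity Σ_i C(r_i, 2) ≥ 8·C(z/8, 2) = z(z − 8)/(2·8), giving z² − 8z − 8·112·111 ≤ 0 and hence z ≤ (1/2)[8 + √(64 + 4·99456)] = (1/2)[8 + √397888] ≈ (1/2)(8 + 630.7836) = 319.3918.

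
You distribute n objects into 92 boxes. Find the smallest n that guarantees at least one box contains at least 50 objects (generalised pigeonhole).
n = (50 − 1)·92 + 1 = 4509

By the generalised pigeonhole principle, to guarantee some box contains ≥ r objects we need more than (r − 1) · k objects total. Threshold: n = (r − 1) · k + 1. With r = 50 and k = 92: n = 49 · 92 + 1 = 4508 + 1 = 4509. For n = 4508 = 49 · 92, we can put exactly 49 objects in every box, avoiding 50 in any single one — so 4509 is tight.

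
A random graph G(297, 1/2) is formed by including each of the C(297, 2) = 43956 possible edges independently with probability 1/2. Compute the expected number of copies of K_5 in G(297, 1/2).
E[# K_5] = C(297, 5) · (1/2)^C(5, 2) = 18616750614 / 2^10 = 9308375307/512 ≈ 18180420.521484

For each 5-subset S of vertices (there are C(297, 5) = 18616750614 such S), let X_S = 1 if S induces a K_5 (all C(5, 2) = 10 edges present). Then P(X_S = 1) = (1/2)^10 = 1/1024. By linearity of expectation, E[# K_5] = C(297, 5) · (1/2)^10 = 18616750614 / 1024 = 9308375307/512 ≈ 18180420.521484.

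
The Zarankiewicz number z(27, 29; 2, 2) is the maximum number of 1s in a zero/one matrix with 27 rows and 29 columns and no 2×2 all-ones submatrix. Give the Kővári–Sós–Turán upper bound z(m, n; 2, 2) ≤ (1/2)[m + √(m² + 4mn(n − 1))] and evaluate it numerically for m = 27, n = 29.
z(27, 29; 2, 2) ≤ (1/2)[27 + √(27² + 4·27·29·28)] = (1/2)[27 + √88425] = 162.1817

Kővári–Sós–Turán: let r_1, ..., r_27 be the row sums and z = Σ r_i the total number of 1s. Each pair of columns can share at most one row with both entries 1 (else a 2×2 all-ones block appears), so Σ_i C(r_i, 2) ≤ C(29, 2) = 406. By convexity Σ_i C(r_i, 2) ≥ 27·C(z/27, 2) = z(z − 27)/(2·27), giving z² − 27z − 27·29·28 ≤ 0 and hence z ≤ (1/2)[27 + √(729 + 4·21924)] = (1/2)[27 + √88425] ≈ (1/2)(27 + 297.3634) = 162.1817.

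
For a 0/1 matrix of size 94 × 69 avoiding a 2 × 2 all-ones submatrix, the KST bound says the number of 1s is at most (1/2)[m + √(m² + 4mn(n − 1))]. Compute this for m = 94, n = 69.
z(94, 69; 2, 2) ≤ (1/2)[94 + √(94² + 4·94·69·68)] = (1/2)[94 + √1773028] = 712.7755

Kővári–Sós–Turán: let r_1, ..., r_94 be the row sums and z = Σ r_i the total number of 1s. Each pair of columns can share at most one row with both entries 1 (else a 2×2 all-ones block appears), so Σ_i C(r_i, 2) ≤ C(69, 2) = 2346. By convexity Σ_i C(r_i, 2) ≥ 94·C(z/94, 2) = z(z − 94)/(2·94), giving z² − 94z − 94·69·68 ≤ 0 and hence z ≤ (1/2)[94 + √(8836 + 4·441048)] = (1/2)[94 + √1773028] ≈ (1/2)(94 + 1331.551) = 712.7755.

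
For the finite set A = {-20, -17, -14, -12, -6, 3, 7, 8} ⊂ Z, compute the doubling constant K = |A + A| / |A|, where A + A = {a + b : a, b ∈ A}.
K = |A + A| / |A| = 32/8 = 4

Enumerate A + A = {a + b : a, b ∈ A}. With |A| = 8, there are |A|^2 = 64 ordered sum pairs; collecting distinct values, A + A = {-40, -37, -34, -32, -31, -29, -28, -26, -24, -23, -20, -18, -17, -14, -13, -12, -11, -10, -9, -7, -6, -5, -4, -3, 1, 2, 6, 10, 11, 14, 15, 16}, so |A + A| = 32. Thus K = 32/8 = 4. For comparison, the minimum possible |A + A| over all 8-element sets is 2·8 − 1 = 15 (so min K = 15/8), attained only by arithmetic progressions.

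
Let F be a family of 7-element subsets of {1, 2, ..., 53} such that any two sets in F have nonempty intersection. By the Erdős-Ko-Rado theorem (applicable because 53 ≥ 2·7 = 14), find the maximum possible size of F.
max |F| = C(52, 6) = 20358520

Erdős-Ko-Rado (1961): when n ≥ 2k, max |F| = C(n−1, k−1). The bound is attained by the star {A : i ∈ A} for any fixed i ∈ [n]. Here C(53−1, 7−1) = C(52, 6) = 20358520.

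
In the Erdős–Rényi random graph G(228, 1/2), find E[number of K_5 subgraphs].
E[# K_5] = C(228, 5) · (1/2)^C(5, 2) = 4912679520 / 2^10 = 153521235/32 = 4797538.59375

For each 5-subset S of vertices (there are C(228, 5) = 4912679520 such S), let X_S = 1 if S induces a K_5 (all C(5, 2) = 10 edges present). Then P(X_S = 1) = (1/2)^10 = 1/1024. By linearity of expectation, E[# K_5] = C(228, 5) · (1/2)^10 = 4912679520 / 1024 = 153521235/32 = 4797538.59375.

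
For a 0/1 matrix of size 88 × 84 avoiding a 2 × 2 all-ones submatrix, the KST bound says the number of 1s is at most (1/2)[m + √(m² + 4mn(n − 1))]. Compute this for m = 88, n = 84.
z(88, 84; 2, 2) ≤ (1/2)[88 + √(88² + 4·88·84·83)] = (1/2)[88 + √2461888] = 828.5202

Kővári–Sós–Turán: let r_1, ..., r_88 be the row sums and z = Σ r_i the total number of 1s. Each pair of columns can share at most one row with both entries 1 (else a 2×2 all-ones block appears), so Σ_i C(r_i, 2) ≤ C(84, 2) = 3486. By convexity Σ_i C(r_i, 2) ≥ 88·C(z/88, 2) = z(z − 88)/(2·88), giving z² − 88z − 88·84·83 ≤ 0 and hence z ≤ (1/2)[88 + √(7744 + 4·613536)] = (1/2)[88 + √2461888] ≈ (1/2)(88 + 1569.0405) = 828.5202.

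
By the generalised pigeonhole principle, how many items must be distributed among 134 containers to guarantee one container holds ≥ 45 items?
n = (45 − 1)·134 + 1 = 5897

By the generalised pigeonhole principle, to guarantee some box contains ≥ r objects we need more than (r − 1) · k objects total. Threshold: n = (r − 1) · k + 1. With r = 45 and k = 134: n = 44 · 134 + 1 = 5896 + 1 = 5897. For n = 5896 = 44 · 134, we can put exactly 44 objects in every box, avoiding 45 in any single one — so 5897 is tight.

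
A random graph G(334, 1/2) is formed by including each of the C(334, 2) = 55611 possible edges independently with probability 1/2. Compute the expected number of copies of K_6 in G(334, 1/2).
E[# K_6] = C(334, 6) · (1/2)^C(6, 2) = 1843037276619 / 2^15 ≈ 56245034.076508

For each 6-subset S of vertices (there are C(334, 6) = 1843037276619 such S), let X_S = 1 if S induces a K_6 (all C(6, 2) = 15 edges present). Then P(X_S = 1) = (1/2)^15 = 1/32768. By linearity of expectation, E[# K_6] = C(334, 6) · (1/2)^15 = 1843037276619 / 32768 ≈ 56245034.076508.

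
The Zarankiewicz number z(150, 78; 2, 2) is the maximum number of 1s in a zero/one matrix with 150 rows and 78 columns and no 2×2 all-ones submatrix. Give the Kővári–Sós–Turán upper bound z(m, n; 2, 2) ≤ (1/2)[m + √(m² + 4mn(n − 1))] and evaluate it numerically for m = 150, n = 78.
z(150, 78; 2, 2) ≤ (1/2)[150 + √(150² + 4·150·78·77)] = (1/2)[150 + √3626100] = 1027.1161

Kővári–Sós–Turán: let r_1, ..., r_150 be the row sums and z = Σ r_i the total number of 1s. Each pair of columns can share at most one row with both entries 1 (else a 2×2 all-ones block appears), so Σ_i C(r_i, 2) ≤ C(78, 2) = 3003. By convexity Σ_i C(r_i, 2) ≥ 150·C(z/150, 2) = z(z − 150)/(2·150), giving z² − 150z − 150·78·77 ≤ 0 and hence z ≤ (1/2)[150 + √(22500 + 4·900900)] = (1/2)[150 + √3626100] ≈ (1/2)(150 + 1904.2321) = 1027.1161.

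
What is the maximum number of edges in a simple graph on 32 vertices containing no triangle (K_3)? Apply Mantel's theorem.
ex(32, K_3) = ⌊32^2/4⌋ = 256

Mantel (1907): a triangle-free graph on n vertices has at most ⌊n^2/4⌋ edges, with equality for the complete bipartite graph K_{⌊n/2⌋, ⌈n/2⌉}. For n = 32: ⌊32^2/4⌋ = ⌊1024/4⌋ = 256. The extremal graph is K_{16, 16}, which has 16·16 = 256 edges.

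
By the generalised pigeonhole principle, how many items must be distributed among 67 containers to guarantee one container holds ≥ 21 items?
n = (21 − 1)·67 + 1 = 1341

By the generalised pigeonhole principle, to guarantee some box contains ≥ r objects we need more than (r − 1) · k objects total. Threshold: n = (r − 1) · k + 1. With r = 21 and k = 67: n = 20 · 67 + 1 = 1340 + 1 = 1341. For n = 1340 = 20 · 67, we can put exactly 20 objects in every box, avoiding 21 in any single one — so 1341 is tight.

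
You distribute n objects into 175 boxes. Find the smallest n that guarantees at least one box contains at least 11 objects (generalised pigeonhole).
n = (11 − 1)·175 + 1 = 1751

By the generalised pigeonhole principle, to guarantee some box contains ≥ r objects we need more than (r − 1) · k objects total. Threshold: n = (r − 1) · k + 1. With r = 11 and k = 175: n = 10 · 175 + 1 = 1750 + 1 = 1751. For n = 1750 = 10 · 175, we can put exactly 10 objects in every box, avoiding 11 in any single one — so 1751 is tight.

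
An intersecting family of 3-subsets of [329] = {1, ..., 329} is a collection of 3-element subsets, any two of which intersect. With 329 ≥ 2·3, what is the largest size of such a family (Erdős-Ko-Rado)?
max |F| = C(328, 2) = 53628

The Erdős-Ko-Rado theorem states: for n ≥ 2k, an intersecting family of k-subsets of an n-element set has size at most C(n − 1, k − 1), with equality for 'star' families {A ⊆ [n] : |A| = k, i ∈ A} (fix an element i). For n = 329, k = 3: C(328, 2) = 53628.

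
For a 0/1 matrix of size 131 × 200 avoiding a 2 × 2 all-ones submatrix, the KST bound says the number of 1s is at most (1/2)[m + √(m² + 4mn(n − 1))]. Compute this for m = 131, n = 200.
z(131, 200; 2, 2) ≤ (1/2)[131 + √(131² + 4·131·200·199)] = (1/2)[131 + √20872361] = 2349.814

Kővári–Sós–Turán: let r_1, ..., r_131 be the row sums and z = Σ r_i the total number of 1s. Each pair of columns can share at most one row with both entries 1 (else a 2×2 all-ones block appears), so Σ_i C(r_i, 2) ≤ C(200, 2) = 19900. By convexity Σ_i C(r_i, 2) ≥ 131·C(z/131, 2) = z(z − 131)/(2·131), giving z² − 131z − 131·200·199 ≤ 0 and hence z ≤ (1/2)[131 + √(17161 + 4·5213800)] = (1/2)[131 + √20872361] ≈ (1/2)(131 + 4568.6279) = 2349.814.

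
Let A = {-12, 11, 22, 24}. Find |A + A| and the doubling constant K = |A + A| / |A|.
K = |A + A| / |A| = 10/4 = 5/2

Enumerate A + A = {a + b : a, b ∈ A}. With |A| = 4, there are |A|^2 = 16 ordered sum pairs; collecting distinct values, A + A = {-24, -1, 10, 12, 22, 33, 35, 44, 46, 48}, so |A + A| = 10. Thus K = 10/4 = 5/2. For comparison, the minimum possible |A + A| over all 4-element sets is 2·4 − 1 = 7 (so min K = 7/4), attained only by arithmetic progressions.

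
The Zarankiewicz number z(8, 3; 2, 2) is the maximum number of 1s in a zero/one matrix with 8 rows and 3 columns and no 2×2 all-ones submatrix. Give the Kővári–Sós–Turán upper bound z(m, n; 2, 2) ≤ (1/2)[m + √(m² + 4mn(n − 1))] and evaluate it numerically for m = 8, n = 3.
z(8, 3; 2, 2) ≤ (1/2)[8 + √(8² + 4·8·3·2)] = (1/2)[8 + √256] = 12

Kővári–Sós–Turán: let r_1, ..., r_8 be the row sums and z = Σ r_i the total number of 1s. Each pair of columns can share at most one row with both entries 1 (else a 2×2 all-ones block appears), so Σ_i C(r_i, 2) ≤ C(3, 2) = 3. By convexity Σ_i C(r_i, 2) ≥ 8·C(z/8, 2) = z(z − 8)/(2·8), giving z² − 8z − 8·3·2 ≤ 0 and hence z ≤ (1/2)[8 + √(64 + 4·48)] = (1/2)[8 + √256] ≈ (1/2)(8 + 16) = 12.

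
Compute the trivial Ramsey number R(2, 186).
R(2, 186) = 186

R(2, k) = k for all k ≥ 2: in a 2-colouring of K_k, either some edge is red (a red K_2) or all edges are blue (a blue K_k). And K_{185} coloured all-blue has no blue K_186, so R(2, 186) > 185. Hence R(2, 186) = 186.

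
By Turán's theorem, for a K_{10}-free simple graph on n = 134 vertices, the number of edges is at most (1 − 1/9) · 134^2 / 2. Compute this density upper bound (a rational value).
Turán density bound = (8/9) · 134^2/2 = 71824/9 ≈ 7980.4444

Turán's theorem: ex(n, K_{r+1}) is achieved by the complete r-partite Turán graph T(n, r) with parts as balanced as possible, and is at most (1 − 1/r) · n^2/2. For r = 9, n = 134: the density bound is (8/9) · 17956/2 = 71824/9 ≈ 7980.4444. The integer-valued extremum is e(T(134, 9)) = 7980, which is strictly less than the density bound 71824/9 since 9 ∤ 134 (the parts of T(134, 9) cannot all be equal).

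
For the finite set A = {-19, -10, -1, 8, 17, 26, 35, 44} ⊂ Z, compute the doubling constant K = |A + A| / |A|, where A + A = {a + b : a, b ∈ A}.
K = |A + A| / |A| = 15/8

Enumerate A + A = {a + b : a, b ∈ A}. With |A| = 8, there are |A|^2 = 64 ordered sum pairs; collecting distinct values, A + A = {-38, -29, -20, -11, -2, 7, 16, 25, 34, 43, 52, 61, 70, 79, 88}, so |A + A| = 15. Thus K = 15/8. Here |A + A| = 2|A| − 1 = 15, the minimum possible — so K = 15/8 is minimal, which holds iff A is an arithmetic progression.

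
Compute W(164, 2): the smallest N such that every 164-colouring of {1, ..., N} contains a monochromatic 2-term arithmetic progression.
W(164, 2) = 164 + 1 = 165

A 2-term AP is any pair of integers, so a monochromatic 2-AP exists iff some colour is used at least twice. With 164 colours, the colouring i ↦ i on {1, ..., 164} uses each colour once, avoiding any monochromatic pair, so W(164, 2) > 164. For {1, ..., 165}, pigeonhole forces two integers of the same colour, which form a monochromatic 2-AP. Hence W(164, 2) = 165.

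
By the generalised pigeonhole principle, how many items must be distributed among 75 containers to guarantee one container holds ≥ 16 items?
n = (16 − 1)·75 + 1 = 1126

By the generalised pigeonhole principle, to guarantee some box contains ≥ r objects we need more than (r − 1) · k objects total. Threshold: n = (r − 1) · k + 1. With r = 16 and k = 75: n = 15 · 75 + 1 = 1125 + 1 = 1126. For n = 1125 = 15 · 75, we can put exactly 15 objects in every box, avoiding 16 in any single one — so 1126 is tight.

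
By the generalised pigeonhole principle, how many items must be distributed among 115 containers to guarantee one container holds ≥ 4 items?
n = (4 − 1)·115 + 1 = 346

By the generalised pigeonhole principle, to guarantee some box contains ≥ r objects we need more than (r − 1) · k objects total. Threshold: n = (r − 1) · k + 1. With r = 4 and k = 115: n = 3 · 115 + 1 = 345 + 1 = 346. For n = 345 = 3 · 115, we can put exactly 3 objects in every box, avoiding 4 in any single one — so 346 is tight.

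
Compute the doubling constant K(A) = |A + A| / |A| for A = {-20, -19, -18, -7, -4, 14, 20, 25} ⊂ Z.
K = |A + A| / |A| = 34/8 = 17/4

Enumerate A + A = {a + b : a, b ∈ A}. With |A| = 8, there are |A|^2 = 64 ordered sum pairs; collecting distinct values, A + A = {-40, -39, -38, -37, -36, -27, -26, -25, -24, -23, -22, -14, -11, -8, -6, -5, -4, 0, 1, 2, 5, 6, 7, 10, 13, 16, 18, 21, 28, 34, 39, 40, 45, 50}, so |A + A| = 34. Thus K = 34/8 = 17/4. For comparison, the minimum possible |A + A| over all 8-element sets is 2·8 − 1 = 15 (so min K = 15/8), attained only by arithmetic progressions.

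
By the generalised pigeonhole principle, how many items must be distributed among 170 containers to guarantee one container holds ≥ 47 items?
n = (47 − 1)·170 + 1 = 7821

By the generalised pigeonhole principle, to guarantee some box contains ≥ r objects we need more than (r − 1) · k objects total. Threshold: n = (r − 1) · k + 1. With r = 47 and k = 170: n = 46 · 170 + 1 = 7820 + 1 = 7821. For n = 7820 = 46 · 170, we can put exactly 46 objects in every box, avoiding 47 in any single one — so 7821 is tight.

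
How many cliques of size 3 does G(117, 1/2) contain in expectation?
E[# K_3] = C(117, 3) · (1/2)^C(3, 2) = 260130 / 2^3 = 130065/4 = 32516.25

For each 3-subset S of vertices (there are C(117, 3) = 260130 such S), let X_S = 1 if S induces a K_3 (all C(3, 2) = 3 edges present). Then P(X_S = 1) = (1/2)^3 = 1/8. By linearity of expectation, E[# K_3] = C(117, 3) · (1/2)^3 = 260130 / 8 = 130065/4 = 32516.25.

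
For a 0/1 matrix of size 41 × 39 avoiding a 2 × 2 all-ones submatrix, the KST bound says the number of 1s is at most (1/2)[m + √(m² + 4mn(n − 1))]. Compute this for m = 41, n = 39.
z(41, 39; 2, 2) ≤ (1/2)[41 + √(41² + 4·41·39·38)] = (1/2)[41 + √244729] = 267.8505

Kővári–Sós–Turán: let r_1, ..., r_41 be the row sums and z = Σ r_i the total number of 1s. Each pair of columns can share at most one row with both entries 1 (else a 2×2 all-ones block appears), so Σ_i C(r_i, 2) ≤ C(39, 2) = 741. By convexity Σ_i C(r_i, 2) ≥ 41·C(z/41, 2) = z(z − 41)/(2·41), giving z² − 41z − 41·39·38 ≤ 0 and hence z ≤ (1/2)[41 + √(1681 + 4·60762)] = (1/2)[41 + √244729] ≈ (1/2)(41 + 494.7009) = 267.8505.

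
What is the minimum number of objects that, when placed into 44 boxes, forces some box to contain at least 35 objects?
n = (35 − 1)·44 + 1 = 1497

By the generalised pigeonhole principle, to guarantee some box contains ≥ r objects we need more than (r − 1) · k objects total. Threshold: n = (r − 1) · k + 1. With r = 35 and k = 44: n = 34 · 44 + 1 = 1496 + 1 = 1497. For n = 1496 = 34 · 44, we can put exactly 34 objects in every box, avoiding 35 in any single one — so 1497 is tight.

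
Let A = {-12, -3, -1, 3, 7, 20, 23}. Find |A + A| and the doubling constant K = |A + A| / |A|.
K = |A + A| / |A| = 27/7

Enumerate A + A = {a + b : a, b ∈ A}. With |A| = 7, there are |A|^2 = 49 ordered sum pairs; collecting distinct values, A + A = {-24, -15, -13, -9, -6, -5, -4, -2, 0, 2, 4, 6, 8, 10, 11, 14, 17, 19, 20, 22, 23, 26, 27, 30, 40, 43, 46}, so |A + A| = 27. Thus K = 27/7. For comparison, the minimum possible |A + A| over all 7-element sets is 2·7 − 1 = 13 (so min K = 13/7), attained only by arithmetic progressions.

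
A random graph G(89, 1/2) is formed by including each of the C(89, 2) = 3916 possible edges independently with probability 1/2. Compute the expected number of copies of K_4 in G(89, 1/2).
E[# K_4] = C(89, 4) · (1/2)^C(4, 2) = 2441626 / 2^6 = 1220813/32 = 38150.40625

For each 4-subset S of vertices (there are C(89, 4) = 2441626 such S), let X_S = 1 if S induces a K_4 (all C(4, 2) = 6 edges present). Then P(X_S = 1) = (1/2)^6 = 1/64. By linearity of expectation, E[# K_4] = C(89, 4) · (1/2)^6 = 2441626 / 64 = 1220813/32 = 38150.40625.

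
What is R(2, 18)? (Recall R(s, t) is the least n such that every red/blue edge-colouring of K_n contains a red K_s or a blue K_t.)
R(2, 18) = 18

R(2, k) = k for all k ≥ 2: in a 2-colouring of K_k, either some edge is red (a red K_2) or all edges are blue (a blue K_k). And K_{17} coloured all-blue has no blue K_18, so R(2, 18) > 17. Hence R(2, 18) = 18.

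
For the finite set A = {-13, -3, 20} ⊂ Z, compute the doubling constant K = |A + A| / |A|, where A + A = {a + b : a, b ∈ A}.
K = |A + A| / |A| = 6/3 = 2

Enumerate A + A = {a + b : a, b ∈ A}. With |A| = 3, there are |A|^2 = 9 ordered sum pairs; collecting distinct values, A + A = {-26, -16, -6, 7, 17, 40}, so |A + A| = 6. Thus K = 6/3 = 2. For comparison, the minimum possible |A + A| over all 3-element sets is 2·3 − 1 = 5 (so min K = 5/3), attained only by arithmetic progressions.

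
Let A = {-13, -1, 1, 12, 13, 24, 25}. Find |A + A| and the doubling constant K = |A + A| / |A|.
K = |A + A| / |A| = 21/7 = 3

Enumerate A + A = {a + b : a, b ∈ A}. With |A| = 7, there are |A|^2 = 49 ordered sum pairs; collecting distinct values, A + A = {-26, -14, -12, -2, -1, 0, 2, 11, 12, 13, 14, 23, 24, 25, 26, 36, 37, 38, 48, 49, 50}, so |A + A| = 21. Thus K = 21/7 = 3. For comparison, the minimum possible |A + A| over all 7-element sets is 2·7 − 1 = 13 (so min K = 13/7), attained only by arithmetic progressions.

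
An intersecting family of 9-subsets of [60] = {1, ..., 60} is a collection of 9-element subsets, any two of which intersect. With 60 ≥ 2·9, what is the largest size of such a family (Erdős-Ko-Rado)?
max |F| = C(59, 8) = 2217471399

The Erdős-Ko-Rado theorem states: for n ≥ 2k, an intersecting family of k-subsets of an n-element set has size at most C(n − 1, k − 1), with equality for 'star' families {A ⊆ [n] : |A| = k, i ∈ A} (fix an element i). For n = 60, k = 9: C(59, 8) = 2217471399.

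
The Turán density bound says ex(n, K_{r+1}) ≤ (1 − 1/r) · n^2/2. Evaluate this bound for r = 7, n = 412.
Turán density bound = (6/7) · 412^2/2 = 509232/7 ≈ 72747.4286

Turán's theorem: ex(n, K_{r+1}) is achieved by the complete r-partite Turán graph T(n, r) with parts as balanced as possible, and is at most (1 − 1/r) · n^2/2. For r = 7, n = 412: the density bound is (6/7) · 169744/2 = 509232/7 ≈ 72747.4286. The integer-valued extremum is e(T(412, 7)) = 72747, which is strictly less than the density bound 509232/7 since 7 ∤ 412 (the parts of T(412, 7) cannot all be equal).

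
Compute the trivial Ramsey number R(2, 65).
R(2, 65) = 65

R(2, k) = k for all k ≥ 2: in a 2-colouring of K_k, either some edge is red (a red K_2) or all edges are blue (a blue K_k). And K_{64} coloured all-blue has no blue K_65, so R(2, 65) > 64. Hence R(2, 65) = 65.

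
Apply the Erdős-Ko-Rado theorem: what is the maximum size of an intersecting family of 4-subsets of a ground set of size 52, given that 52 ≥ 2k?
max |F| = C(51, 3) = 20825

Erdős-Ko-Rado (1961): when n ≥ 2k, max |F| = C(n−1, k−1). The bound is attained by the star {A : i ∈ A} for any fixed i ∈ [n]. Here C(52−1, 4−1) = C(51, 3) = 20825.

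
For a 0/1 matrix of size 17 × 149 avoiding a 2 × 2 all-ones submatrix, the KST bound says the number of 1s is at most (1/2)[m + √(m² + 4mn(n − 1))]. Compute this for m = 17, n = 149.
z(17, 149; 2, 2) ≤ (1/2)[17 + √(17² + 4·17·149·148)] = (1/2)[17 + √1499825] = 620.8367

Kővári–Sós–Turán: let r_1, ..., r_17 be the row sums and z = Σ r_i the total number of 1s. Each pair of columns can share at most one row with both entries 1 (else a 2×2 all-ones block appears), so Σ_i C(r_i, 2) ≤ C(149, 2) = 11026. By convexity Σ_i C(r_i, 2) ≥ 17·C(z/17, 2) = z(z − 17)/(2·17), giving z² − 17z − 17·149·148 ≤ 0 and hence z ≤ (1/2)[17 + √(289 + 4·374884)] = (1/2)[17 + √1499825] ≈ (1/2)(17 + 1224.6734) = 620.8367.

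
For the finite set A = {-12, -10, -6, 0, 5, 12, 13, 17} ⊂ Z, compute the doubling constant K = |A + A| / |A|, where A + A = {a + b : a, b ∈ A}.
K = |A + A| / |A| = 31/8

Enumerate A + A = {a + b : a, b ∈ A}. With |A| = 8, there are |A|^2 = 64 ordered sum pairs; collecting distinct values, A + A = {-24, -22, -20, -18, -16, -12, -10, -7, -6, -5, -1, 0, 1, 2, 3, 5, 6, 7, 10, 11, 12, 13, 17, 18, 22, 24, 25, 26, 29, 30, 34}, so |A + A| = 31. Thus K = 31/8. For comparison, the minimum possible |A + A| over all 8-element sets is 2·8 − 1 = 15 (so min K = 15/8), attained only by arithmetic progressions.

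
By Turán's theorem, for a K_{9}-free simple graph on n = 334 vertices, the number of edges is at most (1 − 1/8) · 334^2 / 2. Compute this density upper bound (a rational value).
Turán density bound = (7/8) · 334^2/2 = 195223/4 ≈ 48805.75

Turán's theorem: ex(n, K_{r+1}) is achieved by the complete r-partite Turán graph T(n, r) with parts as balanced as possible, and is at most (1 − 1/r) · n^2/2. For r = 8, n = 334: the density bound is (7/8) · 111556/2 = 195223/4 ≈ 48805.75. The integer-valued extremum is e(T(334, 8)) = 48805, which is strictly less than the density bound 195223/4 since 8 ∤ 334 (the parts of T(334, 8) cannot all be equal).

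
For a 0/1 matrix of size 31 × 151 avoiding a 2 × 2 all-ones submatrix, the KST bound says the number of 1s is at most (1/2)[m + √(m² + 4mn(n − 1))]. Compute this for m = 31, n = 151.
z(31, 151; 2, 2) ≤ (1/2)[31 + √(31² + 4·31·151·150)] = (1/2)[31 + √2809561] = 853.5873

Kővári–Sós–Turán: let r_1, ..., r_31 be the row sums and z = Σ r_i the total number of 1s. Each pair of columns can share at most one row with both entries 1 (else a 2×2 all-ones block appears), so Σ_i C(r_i, 2) ≤ C(151, 2) = 11325. By convexity Σ_i C(r_i, 2) ≥ 31·C(z/31, 2) = z(z − 31)/(2·31), giving z² − 31z − 31·151·150 ≤ 0 and hence z ≤ (1/2)[31 + √(961 + 4·702150)] = (1/2)[31 + √2809561] ≈ (1/2)(31 + 1676.1745) = 853.5873.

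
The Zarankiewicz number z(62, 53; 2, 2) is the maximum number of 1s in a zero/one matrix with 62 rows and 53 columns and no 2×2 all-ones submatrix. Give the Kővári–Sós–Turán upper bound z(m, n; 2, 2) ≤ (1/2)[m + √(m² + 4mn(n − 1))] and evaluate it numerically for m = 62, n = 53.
z(62, 53; 2, 2) ≤ (1/2)[62 + √(62² + 4·62·53·52)] = (1/2)[62 + √687332] = 445.5274

Kővári–Sós–Turán: let r_1, ..., r_62 be the row sums and z = Σ r_i the total number of 1s. Each pair of columns can share at most one row with both entries 1 (else a 2×2 all-ones block appears), so Σ_i C(r_i, 2) ≤ C(53, 2) = 1378. By convexity Σ_i C(r_i, 2) ≥ 62·C(z/62, 2) = z(z − 62)/(2·62), giving z² − 62z − 62·53·52 ≤ 0 and hence z ≤ (1/2)[62 + √(3844 + 4·170872)] = (1/2)[62 + √687332] ≈ (1/2)(62 + 829.0549) = 445.5274.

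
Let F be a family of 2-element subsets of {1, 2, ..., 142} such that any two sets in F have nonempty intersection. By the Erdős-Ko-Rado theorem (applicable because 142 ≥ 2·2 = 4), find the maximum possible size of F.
max |F| = C(141, 1) = 141

The Erdős-Ko-Rado theorem states: for n ≥ 2k, an intersecting family of k-subsets of an n-element set has size at most C(n − 1, k − 1), with equality for 'star' families {A ⊆ [n] : |A| = k, i ∈ A} (fix an element i). For n = 142, k = 2: C(141, 1) = 141.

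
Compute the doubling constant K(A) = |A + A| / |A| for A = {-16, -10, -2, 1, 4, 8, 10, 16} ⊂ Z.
K = |A + A| / |A| = 28/8 = 7/2

Enumerate A + A = {a + b : a, b ∈ A}. With |A| = 8, there are |A|^2 = 64 ordered sum pairs; collecting distinct values, A + A = {-32, -26, -20, -18, -15, -12, -9, -8, -6, -4, -2, -1, 0, 2, 5, 6, 8, 9, 11, 12, 14, 16, 17, 18, 20, 24, 26, 32}, so |A + A| = 28. Thus K = 28/8 = 7/2. For comparison, the minimum possible |A + A| over all 8-element sets is 2·8 − 1 = 15 (so min K = 15/8), attained only by arithmetic progressions.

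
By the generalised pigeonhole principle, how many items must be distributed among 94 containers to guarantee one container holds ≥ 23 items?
n = (23 − 1)·94 + 1 = 2069

By the generalised pigeonhole principle, to guarantee some box contains ≥ r objects we need more than (r − 1) · k objects total. Threshold: n = (r − 1) · k + 1. With r = 23 and k = 94: n = 22 · 94 + 1 = 2068 + 1 = 2069. For n = 2068 = 22 · 94, we can put exactly 22 objects in every box, avoiding 23 in any single one — so 2069 is tight.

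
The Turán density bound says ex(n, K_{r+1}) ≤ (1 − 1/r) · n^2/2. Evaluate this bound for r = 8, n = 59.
Turán density bound = (7/8) · 59^2/2 = 24367/16 ≈ 1522.9375

Turán's theorem: ex(n, K_{r+1}) is achieved by the complete r-partite Turán graph T(n, r) with parts as balanced as possible, and is at most (1 − 1/r) · n^2/2. For r = 8, n = 59: the density bound is (7/8) · 3481/2 = 24367/16 ≈ 1522.9375. The integer-valued extremum is e(T(59, 8)) = 1522, which is strictly less than the density bound 24367/16 since 8 ∤ 59 (the parts of T(59, 8) cannot all be equal).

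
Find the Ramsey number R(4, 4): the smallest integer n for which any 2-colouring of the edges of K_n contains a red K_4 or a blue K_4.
R(4, 4) = 18

Lower bound: an explicit 2-colouring of K_{17} (typically a Paley-type or other structured construction) avoids a red K_4 and a blue K_4, showing R(4, 4) > 17.
Upper bound: the Erdős–Szekeres recurrence R(r, t') ≤ R(r−1, t') + R(r, t'−1) yields R(4, 4) ≤ 18.
Hence R(4, 4) = 18.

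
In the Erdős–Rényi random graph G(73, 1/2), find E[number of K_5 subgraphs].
E[# K_5] = C(73, 5) · (1/2)^C(5, 2) = 15020334 / 2^10 = 7510167/512 ≈ 14668.294922

For each 5-subset S of vertices (there are C(73, 5) = 15020334 such S), let X_S = 1 if S induces a K_5 (all C(5, 2) = 10 edges present). Then P(X_S = 1) = (1/2)^10 = 1/1024. By linearity of expectation, E[# K_5] = C(73, 5) · (1/2)^10 = 15020334 / 1024 = 7510167/512 ≈ 14668.294922.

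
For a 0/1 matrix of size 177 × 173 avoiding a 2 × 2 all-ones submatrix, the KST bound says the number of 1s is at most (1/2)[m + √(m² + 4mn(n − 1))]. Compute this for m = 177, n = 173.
z(177, 173; 2, 2) ≤ (1/2)[177 + √(177² + 4·177·173·172)] = (1/2)[177 + √21098577] = 2385.1594

Kővári–Sós–Turán: let r_1, ..., r_177 be the row sums and z = Σ r_i the total number of 1s. Each pair of columns can share at most one row with both entries 1 (else a 2×2 all-ones block appears), so Σ_i C(r_i, 2) ≤ C(173, 2) = 14878. By convexity Σ_i C(r_i, 2) ≥ 177·C(z/177, 2) = z(z − 177)/(2·177), giving z² − 177z − 177·173·172 ≤ 0 and hence z ≤ (1/2)[177 + √(31329 + 4·5266812)] = (1/2)[177 + √21098577] ≈ (1/2)(177 + 4593.3187) = 2385.1594.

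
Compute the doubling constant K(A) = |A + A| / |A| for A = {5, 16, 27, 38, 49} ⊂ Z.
K = |A + A| / |A| = 9/5

Enumerate A + A = {a + b : a, b ∈ A}. With |A| = 5, there are |A|^2 = 25 ordered sum pairs; collecting distinct values, A + A = {10, 21, 32, 43, 54, 65, 76, 87, 98}, so |A + A| = 9. Thus K = 9/5. Here |A + A| = 2|A| − 1 = 9, the minimum possible — so K = 9/5 is minimal, which holds iff A is an arithmetic progression.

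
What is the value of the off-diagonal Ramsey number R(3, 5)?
R(3, 5) = 14

Lower bound: an explicit 2-colouring of K_{13} (typically a Paley-type or other structured construction) avoids a red K_3 and a blue K_5, showing R(3, 5) > 13.
Upper bound: the Erdős–Szekeres recurrence R(r, t') ≤ R(r−1, t') + R(r, t'−1) yields R(3, 5) ≤ 14.
Hence R(3, 5) = 14.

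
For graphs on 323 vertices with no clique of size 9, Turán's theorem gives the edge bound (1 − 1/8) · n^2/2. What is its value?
Turán density bound = (7/8) · 323^2/2 = 730303/16 ≈ 45643.9375

Turán's theorem: ex(n, K_{r+1}) is achieved by the complete r-partite Turán graph T(n, r) with parts as balanced as possible, and is at most (1 − 1/r) · n^2/2. For r = 8, n = 323: the density bound is (7/8) · 104329/2 = 730303/16 ≈ 45643.9375. The integer-valued extremum is e(T(323, 8)) = 45643, which is strictly less than the density bound 730303/16 since 8 ∤ 323 (the parts of T(323, 8) cannot all be equal).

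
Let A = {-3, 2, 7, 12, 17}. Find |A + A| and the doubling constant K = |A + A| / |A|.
K = |A + A| / |A| = 9/5

Enumerate A + A = {a + b : a, b ∈ A}. With |A| = 5, there are |A|^2 = 25 ordered sum pairs; collecting distinct values, A + A = {-6, -1, 4, 9, 14, 19, 24, 29, 34}, so |A + A| = 9. Thus K = 9/5. Here |A + A| = 2|A| − 1 = 9, the minimum possible — so K = 9/5 is minimal, which holds iff A is an arithmetic progression.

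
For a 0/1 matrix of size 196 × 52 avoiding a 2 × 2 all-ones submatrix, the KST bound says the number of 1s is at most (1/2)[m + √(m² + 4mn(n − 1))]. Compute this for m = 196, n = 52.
z(196, 52; 2, 2) ≤ (1/2)[196 + √(196² + 4·196·52·51)] = (1/2)[196 + √2117584] = 825.596

Kővári–Sós–Turán: let r_1, ..., r_196 be the row sums and z = Σ r_i the total number of 1s. Each pair of columns can share at most one row with both entries 1 (else a 2×2 all-ones block appears), so Σ_i C(r_i, 2) ≤ C(52, 2) = 1326. By convexity Σ_i C(r_i, 2) ≥ 196·C(z/196, 2) = z(z − 196)/(2·196), giving z² − 196z − 196·52·51 ≤ 0 and hence z ≤ (1/2)[196 + √(38416 + 4·519792)] = (1/2)[196 + √2117584] ≈ (1/2)(196 + 1455.1921) = 825.596.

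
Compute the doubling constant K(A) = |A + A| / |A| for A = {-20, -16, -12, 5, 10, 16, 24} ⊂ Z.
K = |A + A| / |A| = 26/7

Enumerate A + A = {a + b : a, b ∈ A}. With |A| = 7, there are |A|^2 = 49 ordered sum pairs; collecting distinct values, A + A = {-40, -36, -32, -28, -24, -15, -11, -10, -7, -6, -4, -2, 0, 4, 8, 10, 12, 15, 20, 21, 26, 29, 32, 34, 40, 48}, so |A + A| = 26. Thus K = 26/7. For comparison, the minimum possible |A + A| over all 7-element sets is 2·7 − 1 = 13 (so min K = 13/7), attained only by arithmetic progressions.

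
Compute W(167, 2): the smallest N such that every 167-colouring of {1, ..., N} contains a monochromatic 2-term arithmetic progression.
W(167, 2) = 167 + 1 = 168

A 2-term AP is any pair of integers, so a monochromatic 2-AP exists iff some colour is used at least twice. With 167 colours, the colouring i ↦ i on {1, ..., 167} uses each colour once, avoiding any monochromatic pair, so W(167, 2) > 167. For {1, ..., 168}, pigeonhole forces two integers of the same colour, which form a monochromatic 2-AP. Hence W(167, 2) = 168.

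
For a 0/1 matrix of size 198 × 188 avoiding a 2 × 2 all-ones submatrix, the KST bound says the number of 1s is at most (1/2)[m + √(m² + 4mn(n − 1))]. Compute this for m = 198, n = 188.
z(198, 188; 2, 2) ≤ (1/2)[198 + √(198² + 4·198·188·187)] = (1/2)[198 + √27882756] = 2739.2062

Kővári–Sós–Turán: let r_1, ..., r_198 be the row sums and z = Σ r_i the total number of 1s. Each pair of columns can share at most one row with both entries 1 (else a 2×2 all-ones block appears), so Σ_i C(r_i, 2) ≤ C(188, 2) = 17578. By convexity Σ_i C(r_i, 2) ≥ 198·C(z/198, 2) = z(z − 198)/(2·198), giving z² − 198z − 198·188·187 ≤ 0 and hence z ≤ (1/2)[198 + √(39204 + 4·6960888)] = (1/2)[198 + √27882756] ≈ (1/2)(198 + 5280.4125) = 2739.2062.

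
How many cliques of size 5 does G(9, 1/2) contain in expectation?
E[# K_5] = C(9, 5) · (1/2)^C(5, 2) = 126 / 2^10 = 63/512 ≈ 0.123047

For each 5-subset S of vertices (there are C(9, 5) = 126 such S), let X_S = 1 if S induces a K_5 (all C(5, 2) = 10 edges present). Then P(X_S = 1) = (1/2)^10 = 1/1024. By linearity of expectation, E[# K_5] = C(9, 5) · (1/2)^10 = 126 / 1024 = 63/512 ≈ 0.123047.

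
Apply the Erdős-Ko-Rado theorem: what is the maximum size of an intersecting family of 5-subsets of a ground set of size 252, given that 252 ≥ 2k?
max |F| = C(251, 4) = 161455750

The Erdős-Ko-Rado theorem states: for n ≥ 2k, an intersecting family of k-subsets of an n-element set has size at most C(n − 1, k − 1), with equality for 'star' families {A ⊆ [n] : |A| = k, i ∈ A} (fix an element i). For n = 252, k = 5: C(251, 4) = 161455750.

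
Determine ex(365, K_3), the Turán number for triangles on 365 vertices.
ex(365, K_3) = ⌊365^2/4⌋ = 33306

Mantel (1907): a triangle-free graph on n vertices has at most ⌊n^2/4⌋ edges, with equality for the complete bipartite graph K_{⌊n/2⌋, ⌈n/2⌉}. For n = 365: ⌊365^2/4⌋ = ⌊133225/4⌋ = 33306. The extremal graph is K_{182, 183}, which has 182·183 = 33306 edges.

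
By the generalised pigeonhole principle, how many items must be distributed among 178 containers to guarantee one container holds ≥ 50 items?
n = (50 − 1)·178 + 1 = 8723

By the generalised pigeonhole principle, to guarantee some box contains ≥ r objects we need more than (r − 1) · k objects total. Threshold: n = (r − 1) · k + 1. With r = 50 and k = 178: n = 49 · 178 + 1 = 8722 + 1 = 8723. For n = 8722 = 49 · 178, we can put exactly 49 objects in every box, avoiding 50 in any single one — so 8723 is tight.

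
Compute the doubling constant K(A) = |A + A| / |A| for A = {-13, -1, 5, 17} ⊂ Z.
K = |A + A| / |A| = 9/4

Enumerate A + A = {a + b : a, b ∈ A}. With |A| = 4, there are |A|^2 = 16 ordered sum pairs; collecting distinct values, A + A = {-26, -14, -8, -2, 4, 10, 16, 22, 34}, so |A + A| = 9. Thus K = 9/4. For comparison, the minimum possible |A + A| over all 4-element sets is 2·4 − 1 = 7 (so min K = 7/4), attained only by arithmetic progressions.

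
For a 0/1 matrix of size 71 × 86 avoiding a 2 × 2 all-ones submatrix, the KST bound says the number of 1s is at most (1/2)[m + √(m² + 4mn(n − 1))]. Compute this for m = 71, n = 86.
z(71, 86; 2, 2) ≤ (1/2)[71 + √(71² + 4·71·86·85)] = (1/2)[71 + √2081081] = 756.7976

Kővári–Sós–Turán: let r_1, ..., r_71 be the row sums and z = Σ r_i the total number of 1s. Each pair of columns can share at most one row with both entries 1 (else a 2×2 all-ones block appears), so Σ_i C(r_i, 2) ≤ C(86, 2) = 3655. By convexity Σ_i C(r_i, 2) ≥ 71·C(z/71, 2) = z(z − 71)/(2·71), giving z² − 71z − 71·86·85 ≤ 0 and hence z ≤ (1/2)[71 + √(5041 + 4·519010)] = (1/2)[71 + √2081081] ≈ (1/2)(71 + 1442.5952) = 756.7976.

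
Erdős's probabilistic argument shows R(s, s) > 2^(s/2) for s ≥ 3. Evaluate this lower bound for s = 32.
2^(32/2) = 65536; so R(32, 32) > 65536

Colour each edge of K_n uniformly at random with red/blue. The expected number of monochromatic K_32 is C(n, 32) · 2 · 2^(−C(32,2)). If C(n, 32) · 2^(1 − C(32,2)) < 1, then with positive probability no monochromatic K_32 exists, so R(32, 32) > n. The standard estimate C(n, 32) ≤ n^32/32! shows this inequality holds whenever n ≤ 2^(32/2) (since 32! · 2^(C(32,2) − 1) > 2^(32^2/2) ≥ n^32). Hence R(32, 32) > 2^(32/2) = 65536.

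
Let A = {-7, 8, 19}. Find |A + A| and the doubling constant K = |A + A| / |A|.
K = |A + A| / |A| = 6/3 = 2

Enumerate A + A = {a + b : a, b ∈ A}. With |A| = 3, there are |A|^2 = 9 ordered sum pairs; collecting distinct values, A + A = {-14, 1, 12, 16, 27, 38}, so |A + A| = 6. Thus K = 6/3 = 2. For comparison, the minimum possible |A + A| over all 3-element sets is 2·3 − 1 = 5 (so min K = 5/3), attained only by arithmetic progressions.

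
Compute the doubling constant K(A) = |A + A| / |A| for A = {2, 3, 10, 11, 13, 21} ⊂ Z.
K = |A + A| / |A| = 18/6 = 3

Enumerate A + A = {a + b : a, b ∈ A}. With |A| = 6, there are |A|^2 = 36 ordered sum pairs; collecting distinct values, A + A = {4, 5, 6, 12, 13, 14, 15, 16, 20, 21, 22, 23, 24, 26, 31, 32, 34, 42}, so |A + A| = 18. Thus K = 18/6 = 3. For comparison, the minimum possible |A + A| over all 6-element sets is 2·6 − 1 = 11 (so min K = 11/6), attained only by arithmetic progressions.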